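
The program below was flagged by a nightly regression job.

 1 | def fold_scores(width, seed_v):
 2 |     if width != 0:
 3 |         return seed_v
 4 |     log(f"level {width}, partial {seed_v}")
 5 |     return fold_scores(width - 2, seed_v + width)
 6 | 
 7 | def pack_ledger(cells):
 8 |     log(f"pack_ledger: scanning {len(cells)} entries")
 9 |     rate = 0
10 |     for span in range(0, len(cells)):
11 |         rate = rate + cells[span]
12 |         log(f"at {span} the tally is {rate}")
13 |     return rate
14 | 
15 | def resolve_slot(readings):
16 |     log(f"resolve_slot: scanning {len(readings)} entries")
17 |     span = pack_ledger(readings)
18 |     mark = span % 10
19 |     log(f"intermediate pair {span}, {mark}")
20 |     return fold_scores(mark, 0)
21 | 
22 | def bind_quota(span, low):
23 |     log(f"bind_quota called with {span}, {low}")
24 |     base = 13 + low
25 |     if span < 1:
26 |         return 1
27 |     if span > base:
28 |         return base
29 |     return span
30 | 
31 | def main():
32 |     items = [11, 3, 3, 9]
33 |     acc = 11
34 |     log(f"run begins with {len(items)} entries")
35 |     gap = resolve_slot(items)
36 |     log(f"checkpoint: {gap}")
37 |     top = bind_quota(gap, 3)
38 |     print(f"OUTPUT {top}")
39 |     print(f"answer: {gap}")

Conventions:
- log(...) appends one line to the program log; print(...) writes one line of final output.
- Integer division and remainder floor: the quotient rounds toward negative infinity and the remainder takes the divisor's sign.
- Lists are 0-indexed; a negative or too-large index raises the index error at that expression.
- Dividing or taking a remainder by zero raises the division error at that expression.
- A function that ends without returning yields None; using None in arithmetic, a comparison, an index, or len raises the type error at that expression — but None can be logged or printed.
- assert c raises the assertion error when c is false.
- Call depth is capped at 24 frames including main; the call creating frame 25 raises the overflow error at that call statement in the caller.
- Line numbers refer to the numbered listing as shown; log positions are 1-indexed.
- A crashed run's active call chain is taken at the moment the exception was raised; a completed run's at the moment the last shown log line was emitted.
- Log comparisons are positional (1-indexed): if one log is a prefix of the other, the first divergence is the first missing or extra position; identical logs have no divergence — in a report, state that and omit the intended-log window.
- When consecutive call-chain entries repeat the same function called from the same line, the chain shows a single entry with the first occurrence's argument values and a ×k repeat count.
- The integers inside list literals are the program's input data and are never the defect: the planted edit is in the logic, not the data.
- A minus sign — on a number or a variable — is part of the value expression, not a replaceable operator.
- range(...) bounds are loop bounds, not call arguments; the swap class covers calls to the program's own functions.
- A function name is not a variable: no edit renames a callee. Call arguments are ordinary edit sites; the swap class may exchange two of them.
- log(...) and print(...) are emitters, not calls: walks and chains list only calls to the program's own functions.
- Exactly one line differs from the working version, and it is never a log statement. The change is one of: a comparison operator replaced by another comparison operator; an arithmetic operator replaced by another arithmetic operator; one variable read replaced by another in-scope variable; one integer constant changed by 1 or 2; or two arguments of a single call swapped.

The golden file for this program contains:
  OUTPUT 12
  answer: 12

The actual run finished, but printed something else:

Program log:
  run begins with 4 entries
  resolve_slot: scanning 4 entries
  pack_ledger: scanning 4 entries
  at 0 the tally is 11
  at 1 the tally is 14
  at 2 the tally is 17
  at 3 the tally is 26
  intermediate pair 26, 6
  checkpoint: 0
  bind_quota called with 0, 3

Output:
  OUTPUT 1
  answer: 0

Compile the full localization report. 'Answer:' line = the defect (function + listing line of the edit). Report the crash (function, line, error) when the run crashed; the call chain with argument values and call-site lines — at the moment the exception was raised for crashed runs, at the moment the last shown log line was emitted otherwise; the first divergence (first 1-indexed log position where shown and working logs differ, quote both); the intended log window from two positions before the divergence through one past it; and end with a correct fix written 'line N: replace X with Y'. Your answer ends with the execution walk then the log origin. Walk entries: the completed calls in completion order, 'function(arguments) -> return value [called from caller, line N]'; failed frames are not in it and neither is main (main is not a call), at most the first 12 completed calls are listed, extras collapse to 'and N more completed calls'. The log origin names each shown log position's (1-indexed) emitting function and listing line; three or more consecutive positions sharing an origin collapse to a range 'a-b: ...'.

Answer: the defect is in fold_scores at line 2.
Key fact: The log first diverges at position 9: the faulty run prints 'checkpoint: 0' where the working version prints 'level 6, partial 0'.
Call chain: main -> bind_quota(0, 3) (called at line 37).
First divergence: position 9 — the shown line 'checkpoint: 0' should read 'level 6, partial 0'.
Intended log window:
  7: at 3 the tally is 26
  8: intermediate pair 26, 6
  9: level 6, partial 0
  10: level 4, partial 6
Execution walk:
  pack_ledger([11, 3, 3, 9]) -> 26  [called from resolve_slot, line 17]
  fold_scores(6, 0) -> 0  [called from resolve_slot, line 20]
  resolve_slot([11, 3, 3, 9]) -> 0  [called from main, line 35]
  bind_quota(0, 3) -> 1  [called from main, line 37]
Log line origins:
  1: from main, line 34
  2: from resolve_slot, line 16
  3: from pack_ledger, line 8
  4-7: from pack_ledger, line 12
  8: from resolve_slot, line 19
  9: from main, line 36
  10: from bind_quota, line 23
A correct fix: line 2: replace `!=` with `<=`.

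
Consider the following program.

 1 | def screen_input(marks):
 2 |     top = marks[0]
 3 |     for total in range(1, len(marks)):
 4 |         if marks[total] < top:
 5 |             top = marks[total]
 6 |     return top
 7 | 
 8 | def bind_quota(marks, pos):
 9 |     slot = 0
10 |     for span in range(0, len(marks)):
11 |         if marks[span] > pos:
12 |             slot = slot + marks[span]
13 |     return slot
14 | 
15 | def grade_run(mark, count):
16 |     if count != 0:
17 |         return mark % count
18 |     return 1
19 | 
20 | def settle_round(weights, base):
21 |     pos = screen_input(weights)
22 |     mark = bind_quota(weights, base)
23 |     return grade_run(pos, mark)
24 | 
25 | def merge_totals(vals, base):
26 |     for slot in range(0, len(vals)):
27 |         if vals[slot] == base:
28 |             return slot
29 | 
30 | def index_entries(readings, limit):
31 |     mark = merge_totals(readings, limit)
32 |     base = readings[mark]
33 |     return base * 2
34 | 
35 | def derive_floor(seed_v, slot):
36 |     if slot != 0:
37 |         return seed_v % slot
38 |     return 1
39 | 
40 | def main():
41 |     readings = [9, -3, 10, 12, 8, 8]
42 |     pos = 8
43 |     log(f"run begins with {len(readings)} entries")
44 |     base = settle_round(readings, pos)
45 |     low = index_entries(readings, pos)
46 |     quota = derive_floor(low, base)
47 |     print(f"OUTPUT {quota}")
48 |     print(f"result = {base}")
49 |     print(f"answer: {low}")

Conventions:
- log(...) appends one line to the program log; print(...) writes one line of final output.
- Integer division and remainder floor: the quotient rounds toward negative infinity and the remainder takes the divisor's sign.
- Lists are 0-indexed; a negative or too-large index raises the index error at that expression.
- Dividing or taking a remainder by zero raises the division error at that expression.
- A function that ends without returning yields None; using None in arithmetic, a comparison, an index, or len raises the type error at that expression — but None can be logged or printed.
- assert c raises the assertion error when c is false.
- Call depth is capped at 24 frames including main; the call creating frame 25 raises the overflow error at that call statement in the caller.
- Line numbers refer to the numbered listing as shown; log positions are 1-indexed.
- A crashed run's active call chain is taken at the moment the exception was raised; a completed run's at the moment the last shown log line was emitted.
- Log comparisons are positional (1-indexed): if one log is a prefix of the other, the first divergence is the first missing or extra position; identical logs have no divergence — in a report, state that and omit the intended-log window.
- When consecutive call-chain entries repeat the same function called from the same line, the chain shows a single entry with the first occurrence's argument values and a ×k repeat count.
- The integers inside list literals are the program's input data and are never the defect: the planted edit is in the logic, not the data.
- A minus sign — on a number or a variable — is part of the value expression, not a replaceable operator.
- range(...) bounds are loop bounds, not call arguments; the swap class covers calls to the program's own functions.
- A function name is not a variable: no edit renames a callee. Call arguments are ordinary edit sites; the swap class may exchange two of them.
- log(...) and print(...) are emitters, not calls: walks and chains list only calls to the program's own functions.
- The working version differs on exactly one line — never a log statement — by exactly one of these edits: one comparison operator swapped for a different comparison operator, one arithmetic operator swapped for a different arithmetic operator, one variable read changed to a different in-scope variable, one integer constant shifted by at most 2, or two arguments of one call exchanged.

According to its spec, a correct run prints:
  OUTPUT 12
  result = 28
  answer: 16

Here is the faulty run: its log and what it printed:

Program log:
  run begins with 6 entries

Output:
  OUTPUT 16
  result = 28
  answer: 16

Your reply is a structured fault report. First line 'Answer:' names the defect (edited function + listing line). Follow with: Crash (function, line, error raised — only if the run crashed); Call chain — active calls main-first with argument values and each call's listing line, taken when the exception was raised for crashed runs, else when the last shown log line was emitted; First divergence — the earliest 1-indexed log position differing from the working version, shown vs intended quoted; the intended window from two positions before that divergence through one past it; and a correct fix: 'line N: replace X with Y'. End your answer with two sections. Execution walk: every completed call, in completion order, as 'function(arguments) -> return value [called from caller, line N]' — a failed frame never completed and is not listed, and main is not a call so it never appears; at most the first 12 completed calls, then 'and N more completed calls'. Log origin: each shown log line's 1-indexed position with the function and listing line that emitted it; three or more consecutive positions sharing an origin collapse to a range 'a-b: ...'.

Answer: the defect is in main at line 46.
Core observation: The logs agree in full; only the final output differs.
Call chain: main.
First divergence: there is none — every log position agrees.
Execution walk:
  screen_input([9, -3, 10, 12, 8, 8]) -> -3  [called from settle_round, line 21]
  bind_quota([9, -3, 10, 12, 8, 8], 8) -> 31  [called from settle_round, line 22]
  grade_run(-3, 31) -> 28  [called from settle_round, line 23]
  settle_round([9, -3, 10, 12, 8, 8], 8) -> 28  [called from main, line 44]
  merge_totals([9, -3, 10, 12, 8, 8], 8) -> 4  [called from index_entries, line 31]
  index_entries([9, -3, 10, 12, 8, 8], 8) -> 16  [called from main, line 45]
  derive_floor(16, 28) -> 16  [called from main, line 46]
Origin of each log line:
  1: from main, line 43
A correct fix: line 46: replace `derive_floor(low, base)` with `derive_floor(base, low)`.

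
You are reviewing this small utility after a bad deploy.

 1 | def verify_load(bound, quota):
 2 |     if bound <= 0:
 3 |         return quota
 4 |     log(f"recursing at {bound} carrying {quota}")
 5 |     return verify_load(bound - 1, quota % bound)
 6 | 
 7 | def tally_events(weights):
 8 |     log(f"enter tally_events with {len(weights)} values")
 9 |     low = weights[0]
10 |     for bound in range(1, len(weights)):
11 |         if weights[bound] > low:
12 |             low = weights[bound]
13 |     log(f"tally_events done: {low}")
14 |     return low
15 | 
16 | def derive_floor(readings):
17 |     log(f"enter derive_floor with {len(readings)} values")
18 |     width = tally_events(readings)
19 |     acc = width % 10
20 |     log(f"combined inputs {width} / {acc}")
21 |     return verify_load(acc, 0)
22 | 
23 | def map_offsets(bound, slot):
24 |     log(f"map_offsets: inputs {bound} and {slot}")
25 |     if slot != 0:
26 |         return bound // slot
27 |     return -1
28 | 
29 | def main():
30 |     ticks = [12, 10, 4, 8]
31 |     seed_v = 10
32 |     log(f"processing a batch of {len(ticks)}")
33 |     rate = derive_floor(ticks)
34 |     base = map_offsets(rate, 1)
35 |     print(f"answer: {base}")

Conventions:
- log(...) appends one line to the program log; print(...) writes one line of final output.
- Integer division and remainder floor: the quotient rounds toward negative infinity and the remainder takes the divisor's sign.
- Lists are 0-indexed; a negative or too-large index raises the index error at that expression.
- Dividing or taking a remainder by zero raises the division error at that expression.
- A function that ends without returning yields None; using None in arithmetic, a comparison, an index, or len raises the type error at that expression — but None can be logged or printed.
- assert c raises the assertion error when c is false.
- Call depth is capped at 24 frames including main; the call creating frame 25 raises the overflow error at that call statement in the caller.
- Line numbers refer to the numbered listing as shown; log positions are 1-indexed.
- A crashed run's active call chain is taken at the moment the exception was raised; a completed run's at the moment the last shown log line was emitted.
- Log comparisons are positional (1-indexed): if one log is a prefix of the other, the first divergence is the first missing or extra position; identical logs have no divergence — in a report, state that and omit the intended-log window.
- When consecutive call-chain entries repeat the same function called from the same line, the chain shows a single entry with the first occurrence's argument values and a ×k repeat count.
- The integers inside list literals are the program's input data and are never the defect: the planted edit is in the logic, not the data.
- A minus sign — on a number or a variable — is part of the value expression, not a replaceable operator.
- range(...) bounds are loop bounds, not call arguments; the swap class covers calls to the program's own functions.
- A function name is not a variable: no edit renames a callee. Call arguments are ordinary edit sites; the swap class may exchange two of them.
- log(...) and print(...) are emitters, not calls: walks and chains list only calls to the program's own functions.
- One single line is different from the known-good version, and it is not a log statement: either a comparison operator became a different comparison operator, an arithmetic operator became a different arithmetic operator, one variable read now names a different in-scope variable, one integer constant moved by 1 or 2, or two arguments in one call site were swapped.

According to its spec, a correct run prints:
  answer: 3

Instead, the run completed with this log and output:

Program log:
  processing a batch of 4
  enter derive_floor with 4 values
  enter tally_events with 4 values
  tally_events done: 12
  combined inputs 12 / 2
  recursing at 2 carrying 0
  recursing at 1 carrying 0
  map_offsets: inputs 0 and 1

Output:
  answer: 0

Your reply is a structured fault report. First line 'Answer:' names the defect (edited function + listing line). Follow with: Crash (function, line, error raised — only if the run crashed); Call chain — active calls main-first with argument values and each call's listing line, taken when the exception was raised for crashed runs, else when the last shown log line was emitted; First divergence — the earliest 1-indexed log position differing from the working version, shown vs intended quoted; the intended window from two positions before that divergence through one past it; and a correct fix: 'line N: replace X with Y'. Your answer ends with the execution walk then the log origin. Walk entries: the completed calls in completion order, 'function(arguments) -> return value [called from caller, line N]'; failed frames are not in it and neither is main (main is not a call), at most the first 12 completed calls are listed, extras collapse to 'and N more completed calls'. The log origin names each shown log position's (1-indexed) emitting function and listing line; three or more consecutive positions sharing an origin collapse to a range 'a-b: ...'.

Answer: the defect is in verify_load at line 5.
Key observation: The log first diverges at position 7: the faulty run prints 'recursing at 1 carrying 0' where the working version prints 'recursing at 1 carrying 2'.
Call chain: main -> map_offsets(0, 1) (called at line 34).
First divergence: position 7; shown 'recursing at 1 carrying 0' vs intended 'recursing at 1 carrying 2'.
Intended log window:
  5: combined inputs 12 / 2
  6: recursing at 2 carrying 0
  7: recursing at 1 carrying 2
  8: map_offsets: inputs 3 and 1
Execution walk:
  tally_events([12, 10, 4, 8]) -> 12  [called from derive_floor, line 18]
  verify_load(0, 0) -> 0  [called from verify_load, line 5]
  verify_load(1, 0) -> 0  [called from verify_load, line 5]
  verify_load(2, 0) -> 0  [called from derive_floor, line 21]
  derive_floor([12, 10, 4, 8]) -> 0  [called from main, line 33]
  map_offsets(0, 1) -> 0  [called from main, line 34]
Log line origins:
  1: logged in main at line 32
  2: logged in derive_floor at line 17
  3: logged in tally_events at line 8
  4: logged in tally_events at line 13
  5: logged in derive_floor at line 20
  6: logged in verify_load at line 4
  7: logged in verify_load at line 4
  8: logged in map_offsets at line 24
A correct fix: line 5: replace `%` with `+`.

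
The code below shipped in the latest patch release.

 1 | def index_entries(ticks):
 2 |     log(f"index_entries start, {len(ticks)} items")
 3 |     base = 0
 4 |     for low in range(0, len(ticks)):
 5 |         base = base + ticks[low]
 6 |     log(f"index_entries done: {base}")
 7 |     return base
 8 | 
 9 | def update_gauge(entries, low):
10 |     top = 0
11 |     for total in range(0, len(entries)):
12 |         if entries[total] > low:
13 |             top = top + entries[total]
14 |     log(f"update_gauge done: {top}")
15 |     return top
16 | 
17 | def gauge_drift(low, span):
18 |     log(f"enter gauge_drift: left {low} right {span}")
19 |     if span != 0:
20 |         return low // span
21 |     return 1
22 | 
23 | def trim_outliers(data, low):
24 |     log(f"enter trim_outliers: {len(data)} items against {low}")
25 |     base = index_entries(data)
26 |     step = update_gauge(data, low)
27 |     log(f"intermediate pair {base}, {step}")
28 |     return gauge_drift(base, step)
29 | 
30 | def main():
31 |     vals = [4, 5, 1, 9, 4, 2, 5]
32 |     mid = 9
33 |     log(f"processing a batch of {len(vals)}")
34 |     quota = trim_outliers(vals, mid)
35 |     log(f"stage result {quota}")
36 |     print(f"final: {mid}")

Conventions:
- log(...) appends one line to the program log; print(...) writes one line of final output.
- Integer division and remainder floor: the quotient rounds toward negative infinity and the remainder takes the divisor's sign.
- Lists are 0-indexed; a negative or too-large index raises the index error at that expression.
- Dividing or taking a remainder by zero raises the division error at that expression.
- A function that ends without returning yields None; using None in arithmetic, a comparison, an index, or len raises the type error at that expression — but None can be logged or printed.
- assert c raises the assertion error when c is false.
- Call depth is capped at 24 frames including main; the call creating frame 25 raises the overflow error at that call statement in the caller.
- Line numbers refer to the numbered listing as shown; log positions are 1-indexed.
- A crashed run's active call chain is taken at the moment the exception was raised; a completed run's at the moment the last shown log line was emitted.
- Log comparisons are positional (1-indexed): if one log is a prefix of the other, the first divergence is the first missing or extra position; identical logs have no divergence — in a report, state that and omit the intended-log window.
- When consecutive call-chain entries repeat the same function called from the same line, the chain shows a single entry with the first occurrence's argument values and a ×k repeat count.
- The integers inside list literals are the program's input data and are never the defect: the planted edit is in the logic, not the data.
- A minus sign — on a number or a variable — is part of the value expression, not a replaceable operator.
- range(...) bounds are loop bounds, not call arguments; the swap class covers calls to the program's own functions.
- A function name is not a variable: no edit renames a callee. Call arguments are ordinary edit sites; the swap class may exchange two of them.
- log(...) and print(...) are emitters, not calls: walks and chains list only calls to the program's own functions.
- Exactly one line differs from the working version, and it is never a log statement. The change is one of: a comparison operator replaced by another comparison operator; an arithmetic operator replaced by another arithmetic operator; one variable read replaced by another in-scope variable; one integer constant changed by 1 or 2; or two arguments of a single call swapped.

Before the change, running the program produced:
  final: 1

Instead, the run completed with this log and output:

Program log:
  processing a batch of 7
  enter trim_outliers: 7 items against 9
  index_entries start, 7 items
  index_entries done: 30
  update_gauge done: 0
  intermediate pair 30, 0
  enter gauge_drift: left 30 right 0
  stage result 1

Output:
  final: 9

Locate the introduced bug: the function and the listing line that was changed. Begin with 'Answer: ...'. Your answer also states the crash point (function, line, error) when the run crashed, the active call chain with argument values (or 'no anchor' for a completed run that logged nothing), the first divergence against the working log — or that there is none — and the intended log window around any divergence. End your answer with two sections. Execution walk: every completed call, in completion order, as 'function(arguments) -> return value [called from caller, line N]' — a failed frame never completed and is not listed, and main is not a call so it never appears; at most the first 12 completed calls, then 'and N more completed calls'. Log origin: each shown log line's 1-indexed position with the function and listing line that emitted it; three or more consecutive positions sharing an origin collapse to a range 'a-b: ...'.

Answer: the defect is in main at line 36.
The tell: Every logged value matches the working version; the printed result is what differs.
Call chain: main.
First divergence: none (the log streams are identical).
Execution walk:
  index_entries([4, 5, 1, 9, 4, 2, 5]) -> 30  [called from trim_outliers, line 25]
  update_gauge([4, 5, 1, 9, 4, 2, 5], 9) -> 0  [called from trim_outliers, line 26]
  gauge_drift(30, 0) -> 1  [called from trim_outliers, line 28]
  trim_outliers([4, 5, 1, 9, 4, 2, 5], 9) -> 1  [called from main, line 34]
Log origin:
  1: from main, line 33
  2: from trim_outliers, line 24
  3: from index_entries, line 2
  4: from index_entries, line 6
  5: from update_gauge, line 14
  6: from trim_outliers, line 27
  7: from gauge_drift, line 18
  8: from main, line 35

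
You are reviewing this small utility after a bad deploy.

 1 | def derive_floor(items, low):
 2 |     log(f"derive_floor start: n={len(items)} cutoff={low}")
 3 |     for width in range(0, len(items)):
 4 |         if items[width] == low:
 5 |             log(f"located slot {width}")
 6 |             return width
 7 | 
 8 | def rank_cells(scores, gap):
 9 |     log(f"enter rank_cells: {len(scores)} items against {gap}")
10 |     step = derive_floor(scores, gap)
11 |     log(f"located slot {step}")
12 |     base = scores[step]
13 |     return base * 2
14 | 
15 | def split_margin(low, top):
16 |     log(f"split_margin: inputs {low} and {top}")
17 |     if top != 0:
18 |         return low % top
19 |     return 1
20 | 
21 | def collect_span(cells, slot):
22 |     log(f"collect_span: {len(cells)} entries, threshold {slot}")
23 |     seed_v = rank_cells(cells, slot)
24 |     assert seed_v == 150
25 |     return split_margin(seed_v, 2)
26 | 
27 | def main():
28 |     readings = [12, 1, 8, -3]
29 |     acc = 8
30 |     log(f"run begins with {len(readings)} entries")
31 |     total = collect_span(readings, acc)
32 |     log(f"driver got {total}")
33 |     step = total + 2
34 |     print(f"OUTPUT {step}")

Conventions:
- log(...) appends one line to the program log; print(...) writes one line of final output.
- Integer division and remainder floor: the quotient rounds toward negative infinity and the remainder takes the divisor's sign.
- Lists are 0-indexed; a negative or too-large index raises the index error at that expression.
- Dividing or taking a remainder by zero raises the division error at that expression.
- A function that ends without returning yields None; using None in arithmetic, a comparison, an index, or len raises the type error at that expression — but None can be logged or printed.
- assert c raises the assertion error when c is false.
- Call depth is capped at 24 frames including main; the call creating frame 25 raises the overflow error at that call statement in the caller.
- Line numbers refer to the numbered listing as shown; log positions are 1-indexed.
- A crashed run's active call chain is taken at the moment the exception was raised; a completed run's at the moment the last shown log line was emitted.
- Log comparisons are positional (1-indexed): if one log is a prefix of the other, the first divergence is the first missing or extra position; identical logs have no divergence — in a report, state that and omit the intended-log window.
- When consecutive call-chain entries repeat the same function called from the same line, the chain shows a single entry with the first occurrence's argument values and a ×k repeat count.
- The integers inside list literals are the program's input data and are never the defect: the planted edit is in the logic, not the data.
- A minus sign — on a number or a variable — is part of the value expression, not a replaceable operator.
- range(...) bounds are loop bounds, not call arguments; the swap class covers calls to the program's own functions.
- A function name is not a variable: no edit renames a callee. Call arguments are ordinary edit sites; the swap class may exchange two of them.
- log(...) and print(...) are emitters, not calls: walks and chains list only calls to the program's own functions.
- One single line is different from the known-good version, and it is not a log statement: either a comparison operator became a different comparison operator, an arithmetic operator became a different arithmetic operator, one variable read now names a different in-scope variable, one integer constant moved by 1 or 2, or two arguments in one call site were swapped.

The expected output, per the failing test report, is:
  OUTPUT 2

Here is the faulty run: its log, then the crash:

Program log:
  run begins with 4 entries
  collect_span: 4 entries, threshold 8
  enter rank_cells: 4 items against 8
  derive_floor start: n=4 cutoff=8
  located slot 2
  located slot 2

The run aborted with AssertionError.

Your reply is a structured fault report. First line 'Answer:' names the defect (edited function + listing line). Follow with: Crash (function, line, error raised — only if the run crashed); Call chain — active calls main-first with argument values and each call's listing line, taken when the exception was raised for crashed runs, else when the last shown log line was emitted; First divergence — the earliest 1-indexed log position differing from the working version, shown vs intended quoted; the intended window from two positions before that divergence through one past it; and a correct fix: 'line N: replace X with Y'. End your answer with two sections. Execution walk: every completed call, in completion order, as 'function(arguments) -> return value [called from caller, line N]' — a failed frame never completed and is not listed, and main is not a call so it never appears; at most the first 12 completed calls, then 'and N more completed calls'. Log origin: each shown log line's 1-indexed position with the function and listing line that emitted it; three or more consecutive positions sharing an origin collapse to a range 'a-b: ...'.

Answer: the defect is in collect_span at line 24.
The tell: Only 6 log lines were emitted before the run died; the intended continuation was 'split_margin: inputs 16 and 2'.
Crash: collect_span, line 24, AssertionError.
Call chain: main -> collect_span([12, 1, 8, -3], 8) (called at line 31).
First divergence: position 7 (shown log ended at 6 lines; the working version continues: 'split_margin: inputs 16 and 2').
Intended log window:
  5: located slot 2
  6: located slot 2
  7: split_margin: inputs 16 and 2
  8: driver got 0
Execution walk:
  derive_floor([12, 1, 8, -3], 8) -> 2  [called from rank_cells, line 10]
  rank_cells([12, 1, 8, -3], 8) -> 16  [called from collect_span, line 23]
Origin of each log line:
  1: emitted by main (line 30)
  2: emitted by collect_span (line 22)
  3: emitted by rank_cells (line 9)
  4: emitted by derive_floor (line 2)
  5: emitted by derive_floor (line 5)
  6: emitted by rank_cells (line 11)
A correct fix: line 24: replace `==` with `<=`.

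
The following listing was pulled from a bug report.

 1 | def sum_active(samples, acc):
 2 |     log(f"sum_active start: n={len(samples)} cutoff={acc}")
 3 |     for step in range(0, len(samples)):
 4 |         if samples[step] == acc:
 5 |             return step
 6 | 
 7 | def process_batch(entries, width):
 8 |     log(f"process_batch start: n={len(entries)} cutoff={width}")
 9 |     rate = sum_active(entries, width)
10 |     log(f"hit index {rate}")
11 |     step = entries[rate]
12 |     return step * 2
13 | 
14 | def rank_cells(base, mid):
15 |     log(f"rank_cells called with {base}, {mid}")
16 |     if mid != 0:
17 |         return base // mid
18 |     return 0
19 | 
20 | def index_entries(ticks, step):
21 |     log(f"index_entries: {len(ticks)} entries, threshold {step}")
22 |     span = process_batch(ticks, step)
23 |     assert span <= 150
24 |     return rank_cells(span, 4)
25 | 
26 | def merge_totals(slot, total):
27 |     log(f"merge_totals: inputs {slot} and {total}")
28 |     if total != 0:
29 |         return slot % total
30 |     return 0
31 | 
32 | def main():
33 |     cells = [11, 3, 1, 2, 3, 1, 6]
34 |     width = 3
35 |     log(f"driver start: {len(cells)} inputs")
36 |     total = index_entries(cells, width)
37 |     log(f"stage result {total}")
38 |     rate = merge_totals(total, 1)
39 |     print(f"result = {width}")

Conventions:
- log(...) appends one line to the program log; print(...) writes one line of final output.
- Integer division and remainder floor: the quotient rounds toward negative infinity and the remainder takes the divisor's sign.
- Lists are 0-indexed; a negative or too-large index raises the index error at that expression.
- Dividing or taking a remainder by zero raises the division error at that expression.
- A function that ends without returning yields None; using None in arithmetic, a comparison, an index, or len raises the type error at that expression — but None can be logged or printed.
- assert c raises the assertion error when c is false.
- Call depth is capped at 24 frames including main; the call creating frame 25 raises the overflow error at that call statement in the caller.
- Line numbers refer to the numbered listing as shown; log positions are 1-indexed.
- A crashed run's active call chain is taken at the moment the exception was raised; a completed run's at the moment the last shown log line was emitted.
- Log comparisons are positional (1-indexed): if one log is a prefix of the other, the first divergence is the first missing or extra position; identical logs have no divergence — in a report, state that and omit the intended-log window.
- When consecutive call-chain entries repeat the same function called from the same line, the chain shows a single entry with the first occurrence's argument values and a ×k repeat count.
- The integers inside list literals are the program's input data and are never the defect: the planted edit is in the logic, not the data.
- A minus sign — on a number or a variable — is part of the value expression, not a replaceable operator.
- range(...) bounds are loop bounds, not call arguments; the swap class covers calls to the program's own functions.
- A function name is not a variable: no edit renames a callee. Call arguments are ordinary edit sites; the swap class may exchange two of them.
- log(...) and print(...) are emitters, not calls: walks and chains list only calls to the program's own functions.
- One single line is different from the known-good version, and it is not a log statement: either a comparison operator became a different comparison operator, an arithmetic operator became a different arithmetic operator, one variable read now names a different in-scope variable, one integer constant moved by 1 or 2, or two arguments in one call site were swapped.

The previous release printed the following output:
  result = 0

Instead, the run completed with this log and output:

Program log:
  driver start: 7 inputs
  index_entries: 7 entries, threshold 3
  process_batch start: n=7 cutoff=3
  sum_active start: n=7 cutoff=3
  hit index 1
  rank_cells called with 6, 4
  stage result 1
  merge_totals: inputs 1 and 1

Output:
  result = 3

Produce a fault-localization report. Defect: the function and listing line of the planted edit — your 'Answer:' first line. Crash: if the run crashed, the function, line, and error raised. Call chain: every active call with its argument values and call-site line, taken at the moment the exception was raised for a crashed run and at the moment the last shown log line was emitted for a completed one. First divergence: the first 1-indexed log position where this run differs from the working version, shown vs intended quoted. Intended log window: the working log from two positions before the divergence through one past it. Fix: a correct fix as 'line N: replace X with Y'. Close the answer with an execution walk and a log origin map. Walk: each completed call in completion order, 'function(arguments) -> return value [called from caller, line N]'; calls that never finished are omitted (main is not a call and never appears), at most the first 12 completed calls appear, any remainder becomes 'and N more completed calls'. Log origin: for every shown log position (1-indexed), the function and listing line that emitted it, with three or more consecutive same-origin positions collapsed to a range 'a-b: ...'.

Answer: the defect is in main at line 39.
Key fact: Log streams are identical — the defect surfaces only in the printed output.
Call chain: main -> merge_totals(1, 1) (called at line 38).
First divergence: there is none — every log position agrees.
Execution walk:
  sum_active([11, 3, 1, 2, 3, 1, 6], 3) -> 1  [called from process_batch, line 9]
  process_batch([11, 3, 1, 2, 3, 1, 6], 3) -> 6  [called from index_entries, line 22]
  rank_cells(6, 4) -> 1  [called from index_entries, line 24]
  index_entries([11, 3, 1, 2, 3, 1, 6], 3) -> 1  [called from main, line 36]
  merge_totals(1, 1) -> 0  [called from main, line 38]
Log origins:
  1: emitted by main (line 35)
  2: emitted by index_entries (line 21)
  3: emitted by process_batch (line 8)
  4: emitted by sum_active (line 2)
  5: emitted by process_batch (line 10)
  6: emitted by rank_cells (line 15)
  7: emitted by main (line 37)
  8: emitted by merge_totals (line 27)
A correct fix: line 39: replace `width` with `rate`.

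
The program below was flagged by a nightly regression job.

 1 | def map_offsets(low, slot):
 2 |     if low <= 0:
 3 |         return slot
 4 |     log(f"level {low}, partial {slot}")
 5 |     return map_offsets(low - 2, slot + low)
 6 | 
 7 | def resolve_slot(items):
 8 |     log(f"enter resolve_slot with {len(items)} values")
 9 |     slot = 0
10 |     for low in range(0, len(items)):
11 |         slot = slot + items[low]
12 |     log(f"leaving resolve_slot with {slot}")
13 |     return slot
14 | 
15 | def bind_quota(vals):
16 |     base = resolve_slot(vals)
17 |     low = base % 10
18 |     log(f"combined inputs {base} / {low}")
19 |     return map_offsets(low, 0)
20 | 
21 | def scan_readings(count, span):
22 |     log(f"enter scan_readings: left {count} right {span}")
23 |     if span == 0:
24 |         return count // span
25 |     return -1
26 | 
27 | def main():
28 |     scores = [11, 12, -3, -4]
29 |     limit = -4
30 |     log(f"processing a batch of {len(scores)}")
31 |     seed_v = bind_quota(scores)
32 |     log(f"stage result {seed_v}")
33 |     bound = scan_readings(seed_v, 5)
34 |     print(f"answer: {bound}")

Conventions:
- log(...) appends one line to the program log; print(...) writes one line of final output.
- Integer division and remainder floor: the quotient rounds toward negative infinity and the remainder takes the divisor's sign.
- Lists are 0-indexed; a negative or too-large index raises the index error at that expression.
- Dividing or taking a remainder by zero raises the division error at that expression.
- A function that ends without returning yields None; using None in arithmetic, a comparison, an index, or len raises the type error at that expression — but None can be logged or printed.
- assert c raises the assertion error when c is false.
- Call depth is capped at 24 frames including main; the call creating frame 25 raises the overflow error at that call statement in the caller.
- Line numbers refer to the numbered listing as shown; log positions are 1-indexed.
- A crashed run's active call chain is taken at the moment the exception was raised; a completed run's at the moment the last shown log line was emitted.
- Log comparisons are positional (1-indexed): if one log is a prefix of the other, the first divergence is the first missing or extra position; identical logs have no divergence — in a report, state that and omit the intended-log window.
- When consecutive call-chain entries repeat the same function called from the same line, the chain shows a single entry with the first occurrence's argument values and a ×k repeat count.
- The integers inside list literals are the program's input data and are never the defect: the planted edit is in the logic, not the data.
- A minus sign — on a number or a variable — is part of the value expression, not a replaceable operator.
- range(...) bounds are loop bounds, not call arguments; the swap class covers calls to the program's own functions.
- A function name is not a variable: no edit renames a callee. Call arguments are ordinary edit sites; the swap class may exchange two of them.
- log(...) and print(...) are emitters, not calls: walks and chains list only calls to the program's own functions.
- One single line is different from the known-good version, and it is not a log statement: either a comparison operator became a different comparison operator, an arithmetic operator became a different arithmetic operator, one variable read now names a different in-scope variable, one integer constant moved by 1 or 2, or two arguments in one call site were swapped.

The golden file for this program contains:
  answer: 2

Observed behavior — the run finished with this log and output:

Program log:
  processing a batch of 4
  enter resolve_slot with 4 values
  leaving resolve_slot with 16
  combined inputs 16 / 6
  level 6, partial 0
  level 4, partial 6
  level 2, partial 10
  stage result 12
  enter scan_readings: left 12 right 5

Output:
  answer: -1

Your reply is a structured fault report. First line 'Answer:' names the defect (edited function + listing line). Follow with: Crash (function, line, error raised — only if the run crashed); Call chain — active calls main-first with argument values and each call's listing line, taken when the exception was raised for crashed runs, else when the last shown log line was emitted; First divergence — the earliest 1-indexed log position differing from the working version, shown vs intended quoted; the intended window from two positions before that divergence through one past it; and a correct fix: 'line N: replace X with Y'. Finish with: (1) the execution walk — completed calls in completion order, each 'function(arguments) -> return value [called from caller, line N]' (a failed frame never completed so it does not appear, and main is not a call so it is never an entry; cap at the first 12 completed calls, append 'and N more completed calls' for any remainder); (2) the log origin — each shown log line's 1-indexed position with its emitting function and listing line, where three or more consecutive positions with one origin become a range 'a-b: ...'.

Answer: the defect is in scan_readings at line 23.
Core observation: Nothing in the log betrays the bug — only the output does.
Call chain: main -> scan_readings(12, 5) (called at line 33).
First divergence: there is none — every log position agrees.
Execution walk:
  resolve_slot([11, 12, -3, -4]) -> 16  [called from bind_quota, line 16]
  map_offsets(0, 12) -> 12  [called from map_offsets, line 5]
  map_offsets(2, 10) -> 12  [called from map_offsets, line 5]
  map_offsets(4, 6) -> 12  [called from map_offsets, line 5]
  map_offsets(6, 0) -> 12  [called from bind_quota, line 19]
  bind_quota([11, 12, -3, -4]) -> 12  [called from main, line 31]
  scan_readings(12, 5) -> -1  [called from main, line 33]
Log origin:
  1 — main, line 30
  2 — resolve_slot, line 8
  3 — resolve_slot, line 12
  4 — bind_quota, line 18
  5-7 — map_offsets, line 4
  8 — main, line 32
  9 — scan_readings, line 22
A correct fix: line 23: replace `==` with `!=`.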